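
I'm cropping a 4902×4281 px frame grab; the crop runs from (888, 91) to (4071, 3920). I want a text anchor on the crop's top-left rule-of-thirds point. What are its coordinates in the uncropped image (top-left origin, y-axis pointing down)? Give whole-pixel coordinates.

Crop width = 4071 − 888 = 3183 px; one third is 1061.00 px.
Crop height = 3920 − 91 = 3829 px; one third is 1276.33 px.
The top-left point is one-third across and one-third down within the crop:
x = 888 + 1 × 1061.00 ≈ 1949; y = 91 + 1 × 1276.33 ≈ 1367.

x = 1949 px, y = 1367 px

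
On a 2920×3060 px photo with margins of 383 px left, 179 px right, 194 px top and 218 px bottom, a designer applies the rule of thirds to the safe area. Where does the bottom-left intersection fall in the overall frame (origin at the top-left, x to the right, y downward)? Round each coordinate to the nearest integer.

(1169, 1959)

Content width = 2920 − 383 − 179 = 2358 px; content height = 3060 − 194 − 218 = 2648 px.
Bottom-left is one-third across and two-thirds down within the safe area.
x = 383 + 1 × 2358/3 = 383 + 786.00 ≈ 1169
y = 194 + 2 × 2648/3 = 194 + 1765.33 ≈ 1959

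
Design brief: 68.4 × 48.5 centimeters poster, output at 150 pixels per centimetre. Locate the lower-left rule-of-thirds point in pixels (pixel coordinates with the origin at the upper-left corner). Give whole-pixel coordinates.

x = 3420 px, y = 4850 px

In pixels the canvas is 68.4 × 150 = 10260 wide and 48.5 × 150 = 7275 tall.
The lower-left point is one-third across and two-thirds down:
x = 1 × 10260/3 ≈ 3420; y = 2 × 7275/3 ≈ 4850.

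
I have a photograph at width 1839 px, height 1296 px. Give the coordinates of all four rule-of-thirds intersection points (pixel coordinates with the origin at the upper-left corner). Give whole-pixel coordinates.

One third of 1839 is 613; one third of 1296 is 432.
Vertical third lines at x = 613 and x = 1226; horizontal third lines at y = 432 and y = 864.

(613, 432), (1226, 432), (613, 864), (1226, 864)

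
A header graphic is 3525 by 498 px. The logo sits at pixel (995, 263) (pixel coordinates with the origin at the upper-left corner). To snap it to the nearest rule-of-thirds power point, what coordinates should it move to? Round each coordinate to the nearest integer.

(1175, 332)

Third lines: x ∈ {1175, 2350}, y ∈ {166, 332}.
995 is closer to x = 1175; 263 is closer to y = 332.
So the nearest intersection is the lower-left power point.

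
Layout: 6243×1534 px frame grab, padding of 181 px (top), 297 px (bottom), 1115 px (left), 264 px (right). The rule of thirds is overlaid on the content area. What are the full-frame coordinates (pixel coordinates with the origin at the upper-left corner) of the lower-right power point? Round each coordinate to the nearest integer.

x = 4358 px, y = 885 px

Content width = 6243 − 1115 − 264 = 4864 px; content height = 1534 − 181 − 297 = 1056 px.
Lower-right is two-thirds across and two-thirds down within the content area.
x = 1115 + 2 × 4864/3 = 1115 + 3242.67 ≈ 4358
y = 181 + 2 × 1056/3 = 181 + 704.00 ≈ 885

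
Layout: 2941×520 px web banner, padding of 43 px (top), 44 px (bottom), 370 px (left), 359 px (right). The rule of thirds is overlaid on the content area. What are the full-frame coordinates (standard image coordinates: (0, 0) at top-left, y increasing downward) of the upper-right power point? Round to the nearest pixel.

(1845, 187)

Content width = 2941 − 370 − 359 = 2212 px; content height = 520 − 43 − 44 = 433 px.
Upper-right is two-thirds across and one-third down within the content area.
x = 370 + 2 × 2212/3 = 370 + 1474.67 ≈ 1845
y = 43 + 1 × 433/3 = 43 + 144.33 ≈ 187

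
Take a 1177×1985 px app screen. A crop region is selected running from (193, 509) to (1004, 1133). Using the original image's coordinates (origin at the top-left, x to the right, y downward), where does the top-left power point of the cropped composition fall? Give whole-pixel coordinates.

(463, 717)

Crop width = 1004 − 193 = 811 px; one third is 270.33 px.
Crop height = 1133 − 509 = 624 px; one third is 208.00 px.
The top-left point is one-third across and one-third down within the crop:
x = 193 + 1 × 270.33 ≈ 463; y = 509 + 1 × 208.00 ≈ 717.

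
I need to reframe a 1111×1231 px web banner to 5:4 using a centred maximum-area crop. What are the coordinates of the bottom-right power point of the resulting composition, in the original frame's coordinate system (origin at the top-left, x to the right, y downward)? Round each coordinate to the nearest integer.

(741, 764)

1111/1231 < 5/4, so the 5:4 crop keeps the full width 1111 and trims height to 1111 × 4/5 = 888.80 px.
Top offset = (1231 − 888.80)/2 = 171.10 px; left offset = 0.
Bottom-right is two-thirds across and two-thirds down within the crop:
x = 0.00 + 2 × 1111.00/3 ≈ 741; y = 171.10 + 2 × 888.80/3 ≈ 764.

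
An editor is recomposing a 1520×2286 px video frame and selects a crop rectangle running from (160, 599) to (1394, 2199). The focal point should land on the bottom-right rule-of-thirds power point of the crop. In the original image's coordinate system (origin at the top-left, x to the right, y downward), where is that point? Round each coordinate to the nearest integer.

Crop width = 1394 − 160 = 1234 px; one third is 411.33 px.
Crop height = 2199 − 599 = 1600 px; one third is 533.33 px.
The bottom-right point is two-thirds across and two-thirds down within the crop:
x = 160 + 2 × 411.33 ≈ 983; y = 599 + 2 × 533.33 ≈ 1666.

x = 983 px, y = 1666 px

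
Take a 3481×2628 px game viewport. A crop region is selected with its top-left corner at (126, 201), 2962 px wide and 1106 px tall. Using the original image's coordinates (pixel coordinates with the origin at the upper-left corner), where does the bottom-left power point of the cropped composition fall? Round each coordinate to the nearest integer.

x = 1113 px, y = 938 px

One third of the crop width 2962 is 987.33 px.
One third of the crop height 1106 is 368.67 px.
The bottom-left point is one-third across and two-thirds down within the crop:
x = 126 + 1 × 987.33 ≈ 1113; y = 201 + 2 × 368.67 ≈ 938.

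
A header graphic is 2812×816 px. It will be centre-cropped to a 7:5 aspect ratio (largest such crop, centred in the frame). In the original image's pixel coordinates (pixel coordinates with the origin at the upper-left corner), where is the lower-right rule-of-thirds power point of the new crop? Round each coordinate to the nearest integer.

x = 1596 px, y = 544 px

2812/816 > 7/5, so the 7:5 crop keeps the full height 816 and trims width to 816 × 7/5 = 1142.40 px.
Left offset = (2812 − 1142.40)/2 = 834.80 px; top offset = 0.
Lower-right is two-thirds across and two-thirds down within the crop:
x = 834.80 + 2 × 1142.40/3 ≈ 1596; y = 0.00 + 2 × 816.00/3 ≈ 544.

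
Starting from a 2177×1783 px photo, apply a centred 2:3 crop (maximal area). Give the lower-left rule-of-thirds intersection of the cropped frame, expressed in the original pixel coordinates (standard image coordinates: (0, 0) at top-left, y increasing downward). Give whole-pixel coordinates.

x = 890 px, y = 1189 px

2177/1783 > 2/3, so the 2:3 crop keeps the full height 1783 and trims width to 1783 × 2/3 = 1188.67 px.
Left offset = (2177 − 1188.67)/2 = 494.17 px; top offset = 0.
Lower-left is one-third across and two-thirds down within the crop:
x = 494.17 + 1 × 1188.67/3 ≈ 890; y = 0.00 + 2 × 1783.00/3 ≈ 1189.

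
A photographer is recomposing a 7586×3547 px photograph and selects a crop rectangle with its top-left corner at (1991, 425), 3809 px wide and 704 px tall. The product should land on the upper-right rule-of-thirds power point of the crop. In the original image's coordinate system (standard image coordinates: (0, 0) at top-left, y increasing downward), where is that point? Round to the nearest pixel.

(4530, 660)

One third of the crop width 3809 is 1269.67 px.
One third of the crop height 704 is 234.67 px.
The upper-right point is two-thirds across and one-third down within the crop:
x = 1991 + 2 × 1269.67 ≈ 4530; y = 425 + 1 × 234.67 ≈ 660.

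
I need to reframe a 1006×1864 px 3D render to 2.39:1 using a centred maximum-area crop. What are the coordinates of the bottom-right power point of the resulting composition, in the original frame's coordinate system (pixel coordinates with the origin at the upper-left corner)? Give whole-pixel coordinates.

x = 671 px, y = 1002 px

1006/1864 < 2.39/1, so the 2.39:1 crop keeps the full width 1006 and trims height to 1006 × 1/2.39 = 420.92 px.
Top offset = (1864 − 420.92)/2 = 721.54 px; left offset = 0.
Bottom-right is two-thirds across and two-thirds down within the crop:
x = 0.00 + 2 × 1006.00/3 ≈ 671; y = 721.54 + 2 × 420.92/3 ≈ 1002.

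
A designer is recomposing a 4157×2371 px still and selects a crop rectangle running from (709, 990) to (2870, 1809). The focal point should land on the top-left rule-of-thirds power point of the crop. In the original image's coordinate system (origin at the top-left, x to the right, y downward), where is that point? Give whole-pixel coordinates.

Crop width = 2870 − 709 = 2161 px; one third is 720.33 px.
Crop height = 1809 − 990 = 819 px; one third is 273.00 px.
The top-left point is one-third across and one-third down within the crop:
x = 709 + 1 × 720.33 ≈ 1429; y = 990 + 1 × 273.00 ≈ 1263.

x = 1429 px, y = 1263 px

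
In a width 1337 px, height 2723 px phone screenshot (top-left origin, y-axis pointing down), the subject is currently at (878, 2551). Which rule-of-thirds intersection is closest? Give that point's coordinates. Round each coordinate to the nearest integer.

x = 891 px, y = 1815 px

Third lines: x ∈ {446, 891}, y ∈ {908, 1815}.
878 is closer to x = 891; 2551 is closer to y = 1815.
So the nearest intersection is the lower-right power point.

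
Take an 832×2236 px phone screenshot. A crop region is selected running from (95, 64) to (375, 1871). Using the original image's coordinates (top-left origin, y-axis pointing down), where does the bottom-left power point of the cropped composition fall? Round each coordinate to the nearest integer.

(188, 1269)

Crop width = 375 − 95 = 280 px; one third is 93.33 px.
Crop height = 1871 − 64 = 1807 px; one third is 602.33 px.
The bottom-left point is one-third across and two-thirds down within the crop:
x = 95 + 1 × 93.33 ≈ 188; y = 64 + 2 × 602.33 ≈ 1269.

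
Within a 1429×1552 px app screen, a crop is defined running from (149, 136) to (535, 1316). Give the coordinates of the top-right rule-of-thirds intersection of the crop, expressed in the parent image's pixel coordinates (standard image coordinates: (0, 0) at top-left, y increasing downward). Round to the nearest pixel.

x = 406 px, y = 529 px

Crop width = 535 − 149 = 386 px; one third is 128.67 px.
Crop height = 1316 − 136 = 1180 px; one third is 393.33 px.
The top-right point is two-thirds across and one-third down within the crop:
x = 149 + 2 × 128.67 ≈ 406; y = 136 + 1 × 393.33 ≈ 529.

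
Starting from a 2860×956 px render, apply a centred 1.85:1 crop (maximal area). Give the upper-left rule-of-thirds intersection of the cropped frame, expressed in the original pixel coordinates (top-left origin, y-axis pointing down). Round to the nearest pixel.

2860/956 > 1.85/1, so the 1.85:1 crop keeps the full height 956 and trims width to 956 × 1.85/1 = 1768.60 px.
Left offset = (2860 − 1768.60)/2 = 545.70 px; top offset = 0.
Upper-left is one-third across and one-third down within the crop:
x = 545.70 + 1 × 1768.60/3 ≈ 1135; y = 0.00 + 1 × 956.00/3 ≈ 319.

x = 1135 px, y = 319 px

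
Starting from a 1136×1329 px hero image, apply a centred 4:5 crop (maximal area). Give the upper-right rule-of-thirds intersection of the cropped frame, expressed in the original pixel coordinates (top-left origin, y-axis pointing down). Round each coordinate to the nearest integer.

1136/1329 > 4/5, so the 4:5 crop keeps the full height 1329 and trims width to 1329 × 4/5 = 1063.20 px.
Left offset = (1136 − 1063.20)/2 = 36.40 px; top offset = 0.
Upper-right is two-thirds across and one-third down within the crop:
x = 36.40 + 2 × 1063.20/3 ≈ 745; y = 0.00 + 1 × 1329.00/3 ≈ 443.

(745, 443)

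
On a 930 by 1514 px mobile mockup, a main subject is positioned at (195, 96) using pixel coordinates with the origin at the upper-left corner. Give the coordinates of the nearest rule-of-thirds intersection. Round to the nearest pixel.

(310, 505)

Third lines: x ∈ {310, 620}, y ∈ {505, 1009}.
195 is closer to x = 310; 96 is closer to y = 505.
So the nearest intersection is the upper-left power point.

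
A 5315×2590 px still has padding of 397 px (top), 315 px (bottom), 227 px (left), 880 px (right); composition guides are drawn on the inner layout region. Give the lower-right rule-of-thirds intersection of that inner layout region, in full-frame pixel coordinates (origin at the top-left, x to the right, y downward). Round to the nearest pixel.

Content width = 5315 − 227 − 880 = 4208 px; content height = 2590 − 397 − 315 = 1878 px.
Lower-right is two-thirds across and two-thirds down within the inner layout region.
x = 227 + 2 × 4208/3 = 227 + 2805.33 ≈ 3032
y = 397 + 2 × 1878/3 = 397 + 1252.00 ≈ 1649

(3032, 1649)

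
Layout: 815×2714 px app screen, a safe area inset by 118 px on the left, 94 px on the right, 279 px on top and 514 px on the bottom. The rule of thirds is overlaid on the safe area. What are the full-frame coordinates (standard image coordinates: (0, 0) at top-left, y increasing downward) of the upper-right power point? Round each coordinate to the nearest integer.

Content width = 815 − 118 − 94 = 603 px; content height = 2714 − 279 − 514 = 1921 px.
Upper-right is two-thirds across and one-third down within the safe area.
x = 118 + 2 × 603/3 = 118 + 402.00 ≈ 520
y = 279 + 1 × 1921/3 = 279 + 640.33 ≈ 919

(520, 919)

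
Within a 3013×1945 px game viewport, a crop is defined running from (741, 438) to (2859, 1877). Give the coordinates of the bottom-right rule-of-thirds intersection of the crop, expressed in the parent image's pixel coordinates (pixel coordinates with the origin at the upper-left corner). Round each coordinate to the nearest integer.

Crop width = 2859 − 741 = 2118 px; one third is 706.00 px.
Crop height = 1877 − 438 = 1439 px; one third is 479.67 px.
The bottom-right point is two-thirds across and two-thirds down within the crop:
x = 741 + 2 × 706.00 ≈ 2153; y = 438 + 2 × 479.67 ≈ 1397.

(2153, 1397)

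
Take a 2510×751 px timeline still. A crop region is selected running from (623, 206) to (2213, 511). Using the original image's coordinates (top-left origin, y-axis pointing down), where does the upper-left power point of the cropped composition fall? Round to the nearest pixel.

x = 1153 px, y = 308 px

Crop width = 2213 − 623 = 1590 px; one third is 530.00 px.
Crop height = 511 − 206 = 305 px; one third is 101.67 px.
The upper-left point is one-third across and one-third down within the crop:
x = 623 + 1 × 530.00 ≈ 1153; y = 206 + 1 × 101.67 ≈ 308.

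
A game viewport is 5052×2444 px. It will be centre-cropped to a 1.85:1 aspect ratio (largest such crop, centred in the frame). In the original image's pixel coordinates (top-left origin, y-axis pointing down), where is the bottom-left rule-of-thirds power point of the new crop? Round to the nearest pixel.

5052/2444 > 1.85/1, so the 1.85:1 crop keeps the full height 2444 and trims width to 2444 × 1.85/1 = 4521.40 px.
Left offset = (5052 − 4521.40)/2 = 265.30 px; top offset = 0.
Bottom-left is one-third across and two-thirds down within the crop:
x = 265.30 + 1 × 4521.40/3 ≈ 1772; y = 0.00 + 2 × 2444.00/3 ≈ 1629.

x = 1772 px, y = 1629 px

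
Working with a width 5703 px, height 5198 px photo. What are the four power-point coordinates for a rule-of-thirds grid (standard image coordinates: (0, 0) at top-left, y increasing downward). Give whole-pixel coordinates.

One third of 5703 is 1901; one third of 5198 is 1732.67.
Vertical third lines at x = 1901 and x = 3802; horizontal third lines at y = 1733 and y = 3465.

(1901, 1733), (3802, 1733), (1901, 3465), (3802, 3465)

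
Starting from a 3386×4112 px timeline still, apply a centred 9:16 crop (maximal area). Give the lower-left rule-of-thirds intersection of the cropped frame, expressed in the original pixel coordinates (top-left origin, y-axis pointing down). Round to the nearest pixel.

x = 1308 px, y = 2741 px

3386/4112 > 9/16, so the 9:16 crop keeps the full height 4112 and trims width to 4112 × 9/16 = 2313.00 px.
Left offset = (3386 − 2313.00)/2 = 536.50 px; top offset = 0.
Lower-left is one-third across and two-thirds down within the crop:
x = 536.50 + 1 × 2313.00/3 ≈ 1308; y = 0.00 + 2 × 4112.00/3 ≈ 2741.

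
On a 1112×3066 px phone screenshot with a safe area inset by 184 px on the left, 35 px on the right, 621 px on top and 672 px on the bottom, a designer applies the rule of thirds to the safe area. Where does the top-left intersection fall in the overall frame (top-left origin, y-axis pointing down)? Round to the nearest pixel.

(482, 1212)

Content width = 1112 − 184 − 35 = 893 px; content height = 3066 − 621 − 672 = 1773 px.
Top-left is one-third across and one-third down within the safe area.
x = 184 + 1 × 893/3 = 184 + 297.67 ≈ 482
y = 621 + 1 × 1773/3 = 621 + 591.00 ≈ 1212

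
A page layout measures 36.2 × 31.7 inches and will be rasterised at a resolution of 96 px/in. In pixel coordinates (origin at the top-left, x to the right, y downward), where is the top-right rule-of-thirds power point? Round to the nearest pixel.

x = 2317 px, y = 1014 px

In pixels the canvas is 36.2 × 96 = 3475.2 wide and 31.7 × 96 = 3043.2 tall.
The top-right point is two-thirds across and one-third down:
x = 2 × 3475.2/3 ≈ 2317; y = 1 × 3043.2/3 ≈ 1014.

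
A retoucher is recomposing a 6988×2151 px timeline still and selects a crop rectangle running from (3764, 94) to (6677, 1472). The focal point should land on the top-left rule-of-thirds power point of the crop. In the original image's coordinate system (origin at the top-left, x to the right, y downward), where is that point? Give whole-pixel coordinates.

(4735, 553)

Crop width = 6677 − 3764 = 2913 px; one third is 971.00 px.
Crop height = 1472 − 94 = 1378 px; one third is 459.33 px.
The top-left point is one-third across and one-third down within the crop:
x = 3764 + 1 × 971.00 ≈ 4735; y = 94 + 1 × 459.33 ≈ 553.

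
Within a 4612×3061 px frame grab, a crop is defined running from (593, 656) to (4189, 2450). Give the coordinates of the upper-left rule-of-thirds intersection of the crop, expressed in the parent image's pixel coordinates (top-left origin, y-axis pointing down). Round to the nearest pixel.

Crop width = 4189 − 593 = 3596 px; one third is 1198.67 px.
Crop height = 2450 − 656 = 1794 px; one third is 598.00 px.
The upper-left point is one-third across and one-third down within the crop:
x = 593 + 1 × 1198.67 ≈ 1792; y = 656 + 1 × 598.00 ≈ 1254.

(1792, 1254)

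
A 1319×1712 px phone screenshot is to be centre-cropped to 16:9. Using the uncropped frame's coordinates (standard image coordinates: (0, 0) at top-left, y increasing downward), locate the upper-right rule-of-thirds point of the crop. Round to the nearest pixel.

x = 879 px, y = 732 px

1319/1712 < 16/9, so the 16:9 crop keeps the full width 1319 and trims height to 1319 × 9/16 = 741.94 px.
Top offset = (1712 − 741.94)/2 = 485.03 px; left offset = 0.
Upper-right is two-thirds across and one-third down within the crop:
x = 0.00 + 2 × 1319.00/3 ≈ 879; y = 485.03 + 1 × 741.94/3 ≈ 732.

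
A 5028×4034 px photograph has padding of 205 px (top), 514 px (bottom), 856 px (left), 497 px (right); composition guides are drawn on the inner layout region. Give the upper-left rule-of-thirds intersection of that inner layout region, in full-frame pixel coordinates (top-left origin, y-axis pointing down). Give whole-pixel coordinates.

Content width = 5028 − 856 − 497 = 3675 px; content height = 4034 − 205 − 514 = 3315 px.
Upper-left is one-third across and one-third down within the inner layout region.
x = 856 + 1 × 3675/3 = 856 + 1225.00 ≈ 2081
y = 205 + 1 × 3315/3 = 205 + 1105.00 ≈ 1310

x = 2081 px, y = 1310 px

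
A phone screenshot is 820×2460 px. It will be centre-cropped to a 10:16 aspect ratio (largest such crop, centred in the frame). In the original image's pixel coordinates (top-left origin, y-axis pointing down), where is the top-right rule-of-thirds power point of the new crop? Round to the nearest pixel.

820/2460 < 10/16, so the 10:16 crop keeps the full width 820 and trims height to 820 × 16/10 = 1312.00 px.
Top offset = (2460 − 1312.00)/2 = 574.00 px; left offset = 0.
Top-right is two-thirds across and one-third down within the crop:
x = 0.00 + 2 × 820.00/3 ≈ 547; y = 574.00 + 1 × 1312.00/3 ≈ 1011.

x = 547 px, y = 1011 px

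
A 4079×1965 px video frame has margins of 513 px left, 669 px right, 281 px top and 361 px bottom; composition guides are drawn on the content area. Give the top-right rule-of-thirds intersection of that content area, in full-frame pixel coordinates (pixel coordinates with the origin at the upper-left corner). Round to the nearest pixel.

Content width = 4079 − 513 − 669 = 2897 px; content height = 1965 − 281 − 361 = 1323 px.
Top-right is two-thirds across and one-third down within the content area.
x = 513 + 2 × 2897/3 = 513 + 1931.33 ≈ 2444
y = 281 + 1 × 1323/3 = 281 + 441.00 ≈ 722

x = 2444 px, y = 722 px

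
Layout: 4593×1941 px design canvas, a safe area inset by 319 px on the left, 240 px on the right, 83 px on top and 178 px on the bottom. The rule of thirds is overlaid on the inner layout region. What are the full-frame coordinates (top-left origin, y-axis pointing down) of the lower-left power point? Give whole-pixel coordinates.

Content width = 4593 − 319 − 240 = 4034 px; content height = 1941 − 83 − 178 = 1680 px.
Lower-left is one-third across and two-thirds down within the inner layout region.
x = 319 + 1 × 4034/3 = 319 + 1344.67 ≈ 1664
y = 83 + 2 × 1680/3 = 83 + 1120.00 ≈ 1203

x = 1664 px, y = 1203 px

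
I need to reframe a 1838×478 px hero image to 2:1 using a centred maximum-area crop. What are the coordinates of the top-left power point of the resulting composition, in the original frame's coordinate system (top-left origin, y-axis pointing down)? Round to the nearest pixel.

(760, 159)

1838/478 > 2/1, so the 2:1 crop keeps the full height 478 and trims width to 478 × 2/1 = 956.00 px.
Left offset = (1838 − 956.00)/2 = 441.00 px; top offset = 0.
Top-left is one-third across and one-third down within the crop:
x = 441.00 + 1 × 956.00/3 ≈ 760; y = 0.00 + 1 × 478.00/3 ≈ 159.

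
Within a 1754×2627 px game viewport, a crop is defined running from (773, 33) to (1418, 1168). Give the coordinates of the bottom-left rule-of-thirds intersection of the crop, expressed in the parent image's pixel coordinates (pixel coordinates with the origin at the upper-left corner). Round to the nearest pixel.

Crop width = 1418 − 773 = 645 px; one third is 215.00 px.
Crop height = 1168 − 33 = 1135 px; one third is 378.33 px.
The bottom-left point is one-third across and two-thirds down within the crop:
x = 773 + 1 × 215.00 ≈ 988; y = 33 + 2 × 378.33 ≈ 790.

(988, 790)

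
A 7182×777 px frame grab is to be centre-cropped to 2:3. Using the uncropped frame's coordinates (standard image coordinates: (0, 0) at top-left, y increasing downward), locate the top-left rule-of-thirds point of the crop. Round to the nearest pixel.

x = 3505 px, y = 259 px

7182/777 > 2/3, so the 2:3 crop keeps the full height 777 and trims width to 777 × 2/3 = 518.00 px.
Left offset = (7182 − 518.00)/2 = 3332.00 px; top offset = 0.
Top-left is one-third across and one-third down within the crop:
x = 3332.00 + 1 × 518.00/3 ≈ 3505; y = 0.00 + 1 × 777.00/3 ≈ 259.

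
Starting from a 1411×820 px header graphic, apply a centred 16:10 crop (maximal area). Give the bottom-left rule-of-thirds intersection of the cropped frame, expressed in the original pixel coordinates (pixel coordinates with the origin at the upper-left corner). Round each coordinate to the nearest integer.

(487, 547)

1411/820 > 16/10, so the 16:10 crop keeps the full height 820 and trims width to 820 × 16/10 = 1312.00 px.
Left offset = (1411 − 1312.00)/2 = 49.50 px; top offset = 0.
Bottom-left is one-third across and two-thirds down within the crop:
x = 49.50 + 1 × 1312.00/3 ≈ 487; y = 0.00 + 2 × 820.00/3 ≈ 547.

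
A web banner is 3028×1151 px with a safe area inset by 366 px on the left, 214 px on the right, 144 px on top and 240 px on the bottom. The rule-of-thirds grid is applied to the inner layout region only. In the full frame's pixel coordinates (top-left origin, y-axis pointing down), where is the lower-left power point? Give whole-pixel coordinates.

x = 1182 px, y = 655 px

Content width = 3028 − 366 − 214 = 2448 px; content height = 1151 − 144 − 240 = 767 px.
Lower-left is one-third across and two-thirds down within the inner layout region.
x = 366 + 1 × 2448/3 = 366 + 816.00 ≈ 1182
y = 144 + 2 × 767/3 = 144 + 511.33 ≈ 655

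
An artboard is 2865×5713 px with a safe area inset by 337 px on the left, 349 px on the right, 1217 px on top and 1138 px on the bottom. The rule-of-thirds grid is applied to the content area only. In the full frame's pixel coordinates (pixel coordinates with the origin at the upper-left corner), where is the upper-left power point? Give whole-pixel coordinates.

x = 1063 px, y = 2336 px

Content width = 2865 − 337 − 349 = 2179 px; content height = 5713 − 1217 − 1138 = 3358 px.
Upper-left is one-third across and one-third down within the content area.
x = 337 + 1 × 2179/3 = 337 + 726.33 ≈ 1063
y = 1217 + 1 × 3358/3 = 1217 + 1119.33 ≈ 2336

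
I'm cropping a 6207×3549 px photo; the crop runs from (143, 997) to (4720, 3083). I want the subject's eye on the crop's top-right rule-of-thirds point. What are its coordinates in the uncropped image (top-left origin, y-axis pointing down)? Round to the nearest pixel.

Crop width = 4720 − 143 = 4577 px; one third is 1525.67 px.
Crop height = 3083 − 997 = 2086 px; one third is 695.33 px.
The top-right point is two-thirds across and one-third down within the crop:
x = 143 + 2 × 1525.67 ≈ 3194; y = 997 + 1 × 695.33 ≈ 1692.

x = 3194 px, y = 1692 px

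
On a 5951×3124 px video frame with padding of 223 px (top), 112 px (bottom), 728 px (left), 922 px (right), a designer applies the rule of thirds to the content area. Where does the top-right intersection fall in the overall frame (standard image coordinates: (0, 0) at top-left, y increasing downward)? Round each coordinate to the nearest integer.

x = 3595 px, y = 1153 px

Content width = 5951 − 728 − 922 = 4301 px; content height = 3124 − 223 − 112 = 2789 px.
Top-right is two-thirds across and one-third down within the content area.
x = 728 + 2 × 4301/3 = 728 + 2867.33 ≈ 3595
y = 223 + 1 × 2789/3 = 223 + 929.67 ≈ 1153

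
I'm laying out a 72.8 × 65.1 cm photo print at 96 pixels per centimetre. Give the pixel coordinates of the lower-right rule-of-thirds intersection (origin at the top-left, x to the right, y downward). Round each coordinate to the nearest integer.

x = 4659 px, y = 4166 px

In pixels the canvas is 72.8 × 96 = 6988.8 wide and 65.1 × 96 = 6249.6 tall.
The lower-right point is two-thirds across and two-thirds down:
x = 2 × 6988.8/3 ≈ 4659; y = 2 × 6249.6/3 ≈ 4166.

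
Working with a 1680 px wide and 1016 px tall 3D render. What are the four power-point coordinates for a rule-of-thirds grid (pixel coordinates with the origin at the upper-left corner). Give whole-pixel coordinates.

(560, 339), (1120, 339), (560, 677), (1120, 677)

One third of 1680 is 560; one third of 1016 is 338.67.
Vertical third lines at x = 560 and x = 1120; horizontal third lines at y = 339 and y = 677.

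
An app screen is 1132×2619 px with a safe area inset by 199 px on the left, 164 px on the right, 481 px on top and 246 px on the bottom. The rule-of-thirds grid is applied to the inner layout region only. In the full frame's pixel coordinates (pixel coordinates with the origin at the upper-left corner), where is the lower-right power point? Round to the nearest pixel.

(712, 1742)

Content width = 1132 − 199 − 164 = 769 px; content height = 2619 − 481 − 246 = 1892 px.
Lower-right is two-thirds across and two-thirds down within the inner layout region.
x = 199 + 2 × 769/3 = 199 + 512.67 ≈ 712
y = 481 + 2 × 1892/3 = 481 + 1261.33 ≈ 1742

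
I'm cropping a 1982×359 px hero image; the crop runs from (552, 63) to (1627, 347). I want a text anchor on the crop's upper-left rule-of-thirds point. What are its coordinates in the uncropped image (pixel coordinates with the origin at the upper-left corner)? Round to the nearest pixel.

x = 910 px, y = 158 px

Crop width = 1627 − 552 = 1075 px; one third is 358.33 px.
Crop height = 347 − 63 = 284 px; one third is 94.67 px.
The upper-left point is one-third across and one-third down within the crop:
x = 552 + 1 × 358.33 ≈ 910; y = 63 + 1 × 94.67 ≈ 158.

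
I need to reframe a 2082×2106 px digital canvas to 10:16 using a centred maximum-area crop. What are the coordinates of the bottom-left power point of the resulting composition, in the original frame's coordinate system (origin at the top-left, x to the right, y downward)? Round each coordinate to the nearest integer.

2082/2106 > 10/16, so the 10:16 crop keeps the full height 2106 and trims width to 2106 × 10/16 = 1316.25 px.
Left offset = (2082 − 1316.25)/2 = 382.88 px; top offset = 0.
Bottom-left is one-third across and two-thirds down within the crop:
x = 382.88 + 1 × 1316.25/3 ≈ 822; y = 0.00 + 2 × 2106.00/3 ≈ 1404.

x = 822 px, y = 1404 px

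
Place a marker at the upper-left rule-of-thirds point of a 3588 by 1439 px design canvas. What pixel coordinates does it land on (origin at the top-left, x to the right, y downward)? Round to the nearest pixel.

x = 1196 px, y = 480 px

The upper-left point sits one-third of the way across and one-third of the way down.
x = 1 × 3588/3 ≈ 1196; y = 1 × 1439/3 ≈ 480.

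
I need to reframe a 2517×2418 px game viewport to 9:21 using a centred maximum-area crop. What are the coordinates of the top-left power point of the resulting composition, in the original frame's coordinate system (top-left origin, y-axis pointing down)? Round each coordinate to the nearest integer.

2517/2418 > 9/21, so the 9:21 crop keeps the full height 2418 and trims width to 2418 × 9/21 = 1036.29 px.
Left offset = (2517 − 1036.29)/2 = 740.36 px; top offset = 0.
Top-left is one-third across and one-third down within the crop:
x = 740.36 + 1 × 1036.29/3 ≈ 1086; y = 0.00 + 1 × 2418.00/3 ≈ 806.

(1086, 806)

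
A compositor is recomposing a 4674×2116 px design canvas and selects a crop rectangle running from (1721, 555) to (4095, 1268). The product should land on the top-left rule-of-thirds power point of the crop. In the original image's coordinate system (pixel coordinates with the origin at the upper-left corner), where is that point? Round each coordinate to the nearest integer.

(2512, 793)

Crop width = 4095 − 1721 = 2374 px; one third is 791.33 px.
Crop height = 1268 − 555 = 713 px; one third is 237.67 px.
The top-left point is one-third across and one-third down within the crop:
x = 1721 + 1 × 791.33 ≈ 2512; y = 555 + 1 × 237.67 ≈ 793.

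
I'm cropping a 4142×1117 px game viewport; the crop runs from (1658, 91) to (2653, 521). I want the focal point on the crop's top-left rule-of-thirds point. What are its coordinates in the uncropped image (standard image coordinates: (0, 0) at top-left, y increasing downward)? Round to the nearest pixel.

Crop width = 2653 − 1658 = 995 px; one third is 331.67 px.
Crop height = 521 − 91 = 430 px; one third is 143.33 px.
The top-left point is one-third across and one-third down within the crop:
x = 1658 + 1 × 331.67 ≈ 1990; y = 91 + 1 × 143.33 ≈ 234.

(1990, 234)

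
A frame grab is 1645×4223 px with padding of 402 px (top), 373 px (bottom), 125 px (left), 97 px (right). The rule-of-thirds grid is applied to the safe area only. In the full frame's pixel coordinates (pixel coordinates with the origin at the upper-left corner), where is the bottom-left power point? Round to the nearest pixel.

x = 599 px, y = 2701 px

Content width = 1645 − 125 − 97 = 1423 px; content height = 4223 − 402 − 373 = 3448 px.
Bottom-left is one-third across and two-thirds down within the safe area.
x = 125 + 1 × 1423/3 = 125 + 474.33 ≈ 599
y = 402 + 2 × 3448/3 = 402 + 2298.67 ≈ 2701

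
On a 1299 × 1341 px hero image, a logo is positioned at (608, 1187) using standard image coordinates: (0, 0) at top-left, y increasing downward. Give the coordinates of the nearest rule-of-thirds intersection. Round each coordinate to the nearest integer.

(433, 894)

Third lines: x ∈ {433, 866}, y ∈ {447, 894}.
608 is closer to x = 433; 1187 is closer to y = 894.
So the nearest intersection is the lower-left power point.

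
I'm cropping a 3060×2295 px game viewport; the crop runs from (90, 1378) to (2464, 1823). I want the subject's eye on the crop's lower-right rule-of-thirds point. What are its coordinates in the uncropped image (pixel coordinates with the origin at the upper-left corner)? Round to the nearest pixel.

x = 1673 px, y = 1675 px

Crop width = 2464 − 90 = 2374 px; one third is 791.33 px.
Crop height = 1823 − 1378 = 445 px; one third is 148.33 px.
The lower-right point is two-thirds across and two-thirds down within the crop:
x = 90 + 2 × 791.33 ≈ 1673; y = 1378 + 2 × 148.33 ≈ 1675.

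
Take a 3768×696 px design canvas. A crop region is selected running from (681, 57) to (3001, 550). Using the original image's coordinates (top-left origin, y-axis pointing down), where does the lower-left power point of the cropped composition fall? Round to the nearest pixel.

Crop width = 3001 − 681 = 2320 px; one third is 773.33 px.
Crop height = 550 − 57 = 493 px; one third is 164.33 px.
The lower-left point is one-third across and two-thirds down within the crop:
x = 681 + 1 × 773.33 ≈ 1454; y = 57 + 2 × 164.33 ≈ 386.

x = 1454 px, y = 386 px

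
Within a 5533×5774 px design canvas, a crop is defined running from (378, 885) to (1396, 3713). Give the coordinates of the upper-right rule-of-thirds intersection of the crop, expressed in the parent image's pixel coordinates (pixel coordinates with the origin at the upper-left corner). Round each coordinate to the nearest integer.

Crop width = 1396 − 378 = 1018 px; one third is 339.33 px.
Crop height = 3713 − 885 = 2828 px; one third is 942.67 px.
The upper-right point is two-thirds across and one-third down within the crop:
x = 378 + 2 × 339.33 ≈ 1057; y = 885 + 1 × 942.67 ≈ 1828.

x = 1057 px, y = 1828 px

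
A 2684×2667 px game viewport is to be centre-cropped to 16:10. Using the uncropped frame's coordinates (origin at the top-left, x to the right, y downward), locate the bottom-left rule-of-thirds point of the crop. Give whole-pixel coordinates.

(895, 1613)

2684/2667 < 16/10, so the 16:10 crop keeps the full width 2684 and trims height to 2684 × 10/16 = 1677.50 px.
Top offset = (2667 − 1677.50)/2 = 494.75 px; left offset = 0.
Bottom-left is one-third across and two-thirds down within the crop:
x = 0.00 + 1 × 2684.00/3 ≈ 895; y = 494.75 + 2 × 1677.50/3 ≈ 1613.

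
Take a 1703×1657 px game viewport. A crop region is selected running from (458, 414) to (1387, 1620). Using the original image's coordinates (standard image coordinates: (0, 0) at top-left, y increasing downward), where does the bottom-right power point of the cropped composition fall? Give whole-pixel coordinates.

Crop width = 1387 − 458 = 929 px; one third is 309.67 px.
Crop height = 1620 − 414 = 1206 px; one third is 402.00 px.
The bottom-right point is two-thirds across and two-thirds down within the crop:
x = 458 + 2 × 309.67 ≈ 1077; y = 414 + 2 × 402.00 ≈ 1218.

x = 1077 px, y = 1218 px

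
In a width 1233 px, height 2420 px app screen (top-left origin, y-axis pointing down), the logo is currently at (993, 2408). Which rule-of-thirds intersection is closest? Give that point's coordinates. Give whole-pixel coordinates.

Third lines: x ∈ {411, 822}, y ∈ {807, 1613}.
993 is closer to x = 822; 2408 is closer to y = 1613.
So the nearest intersection is the lower-right power point.

x = 822 px, y = 1613 px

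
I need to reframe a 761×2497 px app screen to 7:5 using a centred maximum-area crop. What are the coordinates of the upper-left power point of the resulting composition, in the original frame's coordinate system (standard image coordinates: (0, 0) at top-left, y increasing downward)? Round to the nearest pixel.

761/2497 < 7/5, so the 7:5 crop keeps the full width 761 and trims height to 761 × 5/7 = 543.57 px.
Top offset = (2497 − 543.57)/2 = 976.71 px; left offset = 0.
Upper-left is one-third across and one-third down within the crop:
x = 0.00 + 1 × 761.00/3 ≈ 254; y = 976.71 + 1 × 543.57/3 ≈ 1158.

(254, 1158)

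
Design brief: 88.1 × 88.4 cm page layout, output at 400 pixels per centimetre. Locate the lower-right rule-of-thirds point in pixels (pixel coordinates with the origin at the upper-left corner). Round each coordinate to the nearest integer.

In pixels the canvas is 88.1 × 400 = 35240 wide and 88.4 × 400 = 35360 tall.
The lower-right point is two-thirds across and two-thirds down:
x = 2 × 35240/3 ≈ 23493; y = 2 × 35360/3 ≈ 23573.

x = 23493 px, y = 23573 px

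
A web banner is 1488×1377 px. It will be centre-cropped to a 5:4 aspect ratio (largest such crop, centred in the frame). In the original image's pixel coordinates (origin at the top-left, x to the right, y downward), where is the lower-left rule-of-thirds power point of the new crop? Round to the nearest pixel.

(496, 887)

1488/1377 < 5/4, so the 5:4 crop keeps the full width 1488 and trims height to 1488 × 4/5 = 1190.40 px.
Top offset = (1377 − 1190.40)/2 = 93.30 px; left offset = 0.
Lower-left is one-third across and two-thirds down within the crop:
x = 0.00 + 1 × 1488.00/3 ≈ 496; y = 93.30 + 2 × 1190.40/3 ≈ 887.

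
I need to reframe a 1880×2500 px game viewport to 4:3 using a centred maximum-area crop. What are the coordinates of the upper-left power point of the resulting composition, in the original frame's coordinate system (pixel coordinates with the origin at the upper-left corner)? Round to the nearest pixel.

1880/2500 < 4/3, so the 4:3 crop keeps the full width 1880 and trims height to 1880 × 3/4 = 1410.00 px.
Top offset = (2500 − 1410.00)/2 = 545.00 px; left offset = 0.
Upper-left is one-third across and one-third down within the crop:
x = 0.00 + 1 × 1880.00/3 ≈ 627; y = 545.00 + 1 × 1410.00/3 ≈ 1015.

x = 627 px, y = 1015 px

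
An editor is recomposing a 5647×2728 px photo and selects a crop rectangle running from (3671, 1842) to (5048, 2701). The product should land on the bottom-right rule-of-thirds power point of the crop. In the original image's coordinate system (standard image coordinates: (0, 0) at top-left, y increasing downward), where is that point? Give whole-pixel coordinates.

(4589, 2415)

Crop width = 5048 − 3671 = 1377 px; one third is 459.00 px.
Crop height = 2701 − 1842 = 859 px; one third is 286.33 px.
The bottom-right point is two-thirds across and two-thirds down within the crop:
x = 3671 + 2 × 459.00 ≈ 4589; y = 1842 + 2 × 286.33 ≈ 2415.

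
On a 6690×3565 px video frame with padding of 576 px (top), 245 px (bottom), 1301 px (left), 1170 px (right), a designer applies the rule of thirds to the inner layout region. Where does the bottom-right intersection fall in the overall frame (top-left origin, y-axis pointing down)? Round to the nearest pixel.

Content width = 6690 − 1301 − 1170 = 4219 px; content height = 3565 − 576 − 245 = 2744 px.
Bottom-right is two-thirds across and two-thirds down within the inner layout region.
x = 1301 + 2 × 4219/3 = 1301 + 2812.67 ≈ 4114
y = 576 + 2 × 2744/3 = 576 + 1829.33 ≈ 2405

(4114, 2405)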